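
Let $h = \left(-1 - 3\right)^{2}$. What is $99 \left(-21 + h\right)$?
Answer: $-495$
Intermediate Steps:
$h = 16$ ($h = \left(-4\right)^{2} = 16$)
$99 \left(-21 + h\right) = 99 \left(-21 + 16\right) = 99 \left(-5\right) = -495$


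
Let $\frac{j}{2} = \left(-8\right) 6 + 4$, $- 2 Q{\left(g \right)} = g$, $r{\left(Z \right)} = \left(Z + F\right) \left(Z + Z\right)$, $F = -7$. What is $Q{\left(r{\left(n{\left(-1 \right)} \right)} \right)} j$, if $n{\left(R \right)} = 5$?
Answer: $-880$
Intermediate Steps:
$r{\left(Z \right)} = 2 Z \left(-7 + Z\right)$ ($r{\left(Z \right)} = \left(Z - 7\right) \left(Z + Z\right) = \left(-7 + Z\right) 2 Z = 2 Z \left(-7 + Z\right)$)
$Q{\left(g \right)} = - \frac{g}{2}$
$j = -88$ ($j = 2 \left(\left(-8\right) 6 + 4\right) = 2 \left(-48 + 4\right) = 2 \left(-44\right) = -88$)
$Q{\left(r{\left(n{\left(-1 \right)} \right)} \right)} j = - \frac{2 \cdot 5 \left(-7 + 5\right)}{2} \left(-88\right) = - \frac{2 \cdot 5 \left(-2\right)}{2} \left(-88\right) = \left(- \frac{1}{2}\right) \left(-20\right) \left(-88\right) = 10 \left(-88\right) = -880$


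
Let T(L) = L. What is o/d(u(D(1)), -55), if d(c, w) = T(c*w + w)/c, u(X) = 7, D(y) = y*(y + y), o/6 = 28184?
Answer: -147966/55 ≈ -2690.3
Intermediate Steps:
o = 169104 (o = 6*28184 = 169104)
D(y) = 2*y² (D(y) = y*(2*y) = 2*y²)
d(c, w) = (w + c*w)/c (d(c, w) = (c*w + w)/c = (w + c*w)/c)
o/d(u(D(1)), -55) = 169104/(-55 - 55/7) = 169104/(-440/7) = 169104*(-7/440) = -147966/55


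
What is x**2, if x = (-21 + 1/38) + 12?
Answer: 116281/1444 ≈ 80.527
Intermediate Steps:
x = -341/38 (x = (-21 + 1/38) + 12 = -797/38 + 12 = -341/38 ≈ -8.9737)
x**2 = (-341/38)**2 = 116281/1444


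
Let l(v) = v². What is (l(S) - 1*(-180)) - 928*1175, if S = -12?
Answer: -1090076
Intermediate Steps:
(l(S) - 1*(-180)) - 928*1175 = ((-12)² - 1*(-180)) - 928*1175 = (144 + 180) - 1090400 = 324 - 1090400 = -1090076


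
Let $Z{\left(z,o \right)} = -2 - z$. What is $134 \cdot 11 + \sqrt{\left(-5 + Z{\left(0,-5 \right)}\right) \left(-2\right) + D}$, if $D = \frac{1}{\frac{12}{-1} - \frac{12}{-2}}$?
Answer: $1474 + \frac{\sqrt{498}}{6} \approx 1477.7$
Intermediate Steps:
$D = - \frac{1}{6}$ ($D = \frac{1}{12 \left(-1\right) - -6} = \frac{1}{-12 + 6} = \frac{1}{-6} = - \frac{1}{6} \approx -0.16667$)
$134 \cdot 11 + \sqrt{\left(-5 + Z{\left(0,-5 \right)}\right) \left(-2\right) + D} = 134 \cdot 11 + \sqrt{\left(-5 - 2\right) \left(-2\right) - \frac{1}{6}} = 1474 + \sqrt{\left(-5 + \left(-2 + 0\right)\right) \left(-2\right) - \frac{1}{6}} = 1474 + \sqrt{\left(-5 - 2\right) \left(-2\right) - \frac{1}{6}} = 1474 + \sqrt{\left(-7\right) \left(-2\right) - \frac{1}{6}} = 1474 + \sqrt{14 - \frac{1}{6}} = 1474 + \sqrt{\frac{83}{6}} = 1474 + \frac{\sqrt{498}}{6}$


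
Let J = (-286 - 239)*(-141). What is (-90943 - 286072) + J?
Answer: -302990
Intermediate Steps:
J = 74025 (J = -525*(-141) = 74025)
(-90943 - 286072) + J = (-90943 - 286072) + 74025 = -377015 + 74025 = -302990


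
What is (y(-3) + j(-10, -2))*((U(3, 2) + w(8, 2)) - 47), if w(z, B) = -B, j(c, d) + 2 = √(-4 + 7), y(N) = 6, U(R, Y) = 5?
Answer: -176 - 44*√3 ≈ -252.21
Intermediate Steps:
j(c, d) = -2 + √3 (j(c, d) = -2 + √(-4 + 7) = -2 + √3)
(y(-3) + j(-10, -2))*((U(3, 2) + w(8, 2)) - 47) = (6 + (-2 + √3))*((5 - 1*2) - 47) = (4 + √3)*((5 - 2) - 47) = (4 + √3)*(3 - 47) = (4 + √3)*(-44) = -176 - 44*√3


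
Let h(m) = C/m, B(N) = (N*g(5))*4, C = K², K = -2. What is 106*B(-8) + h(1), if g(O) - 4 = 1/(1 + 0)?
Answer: -16956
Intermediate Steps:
g(O) = 5 (g(O) = 4 + 1/(1 + 0) = 4 + 1/1 = 4 + 1 = 5)
C = 4 (C = (-2)² = 4)
B(N) = 20*N (B(N) = (N*5)*4 = (5*N)*4 = 20*N)
h(m) = 4/m
106*B(-8) + h(1) = 106*(20*(-8)) + 4/1 = 106*(-160) + 4*1 = -16960 + 4 = -16956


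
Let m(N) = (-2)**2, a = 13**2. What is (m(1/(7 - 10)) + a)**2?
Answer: 29929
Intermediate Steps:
a = 169
m(N) = 4
(m(1/(7 - 10)) + a)**2 = (4 + 169)**2 = 173**2 = 29929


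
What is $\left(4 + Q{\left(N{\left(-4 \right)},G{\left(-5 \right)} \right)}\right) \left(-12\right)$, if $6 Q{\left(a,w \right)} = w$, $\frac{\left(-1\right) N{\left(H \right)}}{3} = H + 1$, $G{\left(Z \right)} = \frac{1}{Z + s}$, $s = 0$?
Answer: $- \frac{238}{5} \approx -47.6$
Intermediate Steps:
$G{\left(Z \right)} = \frac{1}{Z}$ ($G{\left(Z \right)} = \frac{1}{Z + 0} = \frac{1}{Z}$)
$N{\left(H \right)} = -3 - 3 H$ ($N{\left(H \right)} = - 3 \left(H + 1\right) = - 3 \left(1 + H\right) = -3 - 3 H$)
$Q{\left(a,w \right)} = \frac{w}{6}$
$\left(4 + Q{\left(N{\left(-4 \right)},G{\left(-5 \right)} \right)}\right) \left(-12\right) = \left(4 + \frac{1}{6 \left(-5\right)}\right) \left(-12\right) = \left(4 + \frac{1}{6} \left(- \frac{1}{5}\right)\right) \left(-12\right) = \left(4 - \frac{1}{30}\right) \left(-12\right) = \frac{119}{30} \left(-12\right) = - \frac{238}{5}$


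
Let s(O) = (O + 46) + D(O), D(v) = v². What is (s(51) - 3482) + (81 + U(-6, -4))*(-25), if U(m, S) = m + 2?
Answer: -2709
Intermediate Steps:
U(m, S) = 2 + m
s(O) = 46 + O + O² (s(O) = (O + 46) + O² = (46 + O) + O² = 46 + O + O²)
(s(51) - 3482) + (81 + U(-6, -4))*(-25) = ((46 + 51 + 51²) - 3482) + (81 + (2 - 6))*(-25) = ((46 + 51 + 2601) - 3482) + (81 - 4)*(-25) = (2698 - 3482) + 77*(-25) = -784 - 1925 = -2709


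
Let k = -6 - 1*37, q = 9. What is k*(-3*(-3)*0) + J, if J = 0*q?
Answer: 0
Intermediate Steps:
k = -43 (k = -6 - 37 = -43)
J = 0 (J = 0*9 = 0)
k*(-3*(-3)*0) + J = -43*(-3*(-3))*0 + 0 = -387*0 + 0 = -43*0 + 0 = 0 + 0 = 0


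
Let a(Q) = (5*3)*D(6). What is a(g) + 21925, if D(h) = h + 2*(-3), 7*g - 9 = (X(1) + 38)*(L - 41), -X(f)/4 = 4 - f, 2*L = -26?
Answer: 21925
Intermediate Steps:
L = -13 (L = (½)*(-26) = -13)
X(f) = -16 + 4*f (X(f) = -4*(4 - f) = -16 + 4*f)
g = -1395/7 (g = 9/7 + (((-16 + 4*1) + 38)*(-13 - 41))/7 = 9/7 + (((-16 + 4) + 38)*(-54))/7 = 9/7 + ((-12 + 38)*(-54))/7 = 9/7 + (26*(-54))/7 = 9/7 + (⅐)*(-1404) = 9/7 - 1404/7 = -1395/7 ≈ -199.29)
D(h) = -6 + h (D(h) = h - 6 = -6 + h)
a(Q) = 0 (a(Q) = (5*3)*(-6 + 6) = 15*0 = 0)
a(g) + 21925 = 0 + 21925 = 21925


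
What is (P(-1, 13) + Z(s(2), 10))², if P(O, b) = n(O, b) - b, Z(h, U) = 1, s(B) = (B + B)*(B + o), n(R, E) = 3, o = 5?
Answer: 81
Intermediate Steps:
s(B) = 2*B*(5 + B) (s(B) = (B + B)*(B + 5) = (2*B)*(5 + B) = 2*B*(5 + B))
P(O, b) = 3 - b
(P(-1, 13) + Z(s(2), 10))² = ((3 - 1*13) + 1)² = ((3 - 13) + 1)² = (-10 + 1)² = (-9)² = 81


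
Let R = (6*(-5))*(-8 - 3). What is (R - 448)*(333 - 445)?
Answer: 13216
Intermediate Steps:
R = 330 (R = -30*(-11) = 330)
(R - 448)*(333 - 445) = (330 - 448)*(333 - 445) = -118*(-112) = 13216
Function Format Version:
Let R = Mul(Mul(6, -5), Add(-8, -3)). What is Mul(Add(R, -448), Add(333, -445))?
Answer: 13216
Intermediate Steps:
R = 330 (R = Mul(-30, -11) = 330)
Mul(Add(R, -448), Add(333, -445)) = Mul(Add(330, -448), Add(333, -445)) = Mul(-118, -112) = 13216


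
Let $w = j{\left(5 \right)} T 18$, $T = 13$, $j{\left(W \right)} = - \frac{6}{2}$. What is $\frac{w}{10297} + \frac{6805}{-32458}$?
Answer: $- \frac{92856601}{334220026} \approx -0.27783$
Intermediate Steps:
$j{\left(W \right)} = -3$ ($j{\left(W \right)} = \left(-6\right) \frac{1}{2} = -3$)
$w = -702$ ($w = \left(-3\right) 13 \cdot 18 = \left(-39\right) 18 = -702$)
$\frac{w}{10297} + \frac{6805}{-32458} = - \frac{702}{10297} + \frac{6805}{-32458} = \left(-702\right) \frac{1}{10297} + 6805 \left(- \frac{1}{32458}\right) = - \frac{702}{10297} - \frac{6805}{32458} = - \frac{92856601}{334220026}$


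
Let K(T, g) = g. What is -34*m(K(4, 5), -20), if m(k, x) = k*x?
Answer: 3400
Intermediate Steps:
-34*m(K(4, 5), -20) = -170*(-20) = -34*(-100) = 3400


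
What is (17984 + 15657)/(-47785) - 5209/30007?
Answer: -1258377552/1433884495 ≈ -0.87760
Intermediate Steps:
(17984 + 15657)/(-47785) - 5209/30007 = 33641*(-1/47785) - 5209*1/30007 = -33641/47785 - 5209/30007 = -1258377552/1433884495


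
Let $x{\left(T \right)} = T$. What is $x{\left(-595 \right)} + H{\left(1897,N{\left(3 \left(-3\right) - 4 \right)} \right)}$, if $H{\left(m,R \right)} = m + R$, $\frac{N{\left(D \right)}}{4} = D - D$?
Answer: $1302$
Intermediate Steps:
$N{\left(D \right)} = 0$ ($N{\left(D \right)} = 4 \left(D - D\right) = 4 \cdot 0 = 0$)
$H{\left(m,R \right)} = R + m$
$x{\left(-595 \right)} + H{\left(1897,N{\left(3 \left(-3\right) - 4 \right)} \right)} = -595 + \left(0 + 1897\right) = -595 + 1897 = 1302$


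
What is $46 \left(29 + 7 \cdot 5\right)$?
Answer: $2944$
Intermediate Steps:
$46 \left(29 + 7 \cdot 5\right) = 46 \left(29 + 35\right) = 46 \cdot 64 = 2944$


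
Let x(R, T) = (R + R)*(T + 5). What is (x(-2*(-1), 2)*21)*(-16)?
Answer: -9408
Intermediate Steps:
x(R, T) = 2*R*(5 + T) (x(R, T) = (2*R)*(5 + T) = 2*R*(5 + T))
(x(-2*(-1), 2)*21)*(-16) = ((2*(-2*(-1))*(5 + 2))*21)*(-16) = ((2*2*7)*21)*(-16) = (28*21)*(-16) = 588*(-16) = -9408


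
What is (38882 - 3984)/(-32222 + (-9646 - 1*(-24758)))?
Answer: -17449/8555 ≈ -2.0396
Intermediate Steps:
(38882 - 3984)/(-32222 + (-9646 - 1*(-24758))) = 34898/(-32222 + (-9646 + 24758)) = 34898/(-32222 + 15112) = 34898/(-17110) = 34898*(-1/17110) = -17449/8555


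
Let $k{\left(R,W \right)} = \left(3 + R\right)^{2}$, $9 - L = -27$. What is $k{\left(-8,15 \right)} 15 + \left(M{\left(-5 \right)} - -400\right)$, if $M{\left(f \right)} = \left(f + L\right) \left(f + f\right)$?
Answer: $465$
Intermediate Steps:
$L = 36$ ($L = 9 - -27 = 9 + 27 = 36$)
$M{\left(f \right)} = 2 f \left(36 + f\right)$ ($M{\left(f \right)} = \left(f + 36\right) \left(f + f\right) = \left(36 + f\right) 2 f = 2 f \left(36 + f\right)$)
$k{\left(-8,15 \right)} 15 + \left(M{\left(-5 \right)} - -400\right) = \left(3 - 8\right)^{2} \cdot 15 + \left(2 \left(-5\right) \left(36 - 5\right) - -400\right) = \left(-5\right)^{2} \cdot 15 + \left(2 \left(-5\right) 31 + 400\right) = 25 \cdot 15 + \left(-310 + 400\right) = 375 + 90 = 465$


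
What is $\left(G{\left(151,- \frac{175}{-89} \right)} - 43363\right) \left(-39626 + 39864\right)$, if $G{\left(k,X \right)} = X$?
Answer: $- \frac{918473416}{89} \approx -1.032 \cdot 10^{7}$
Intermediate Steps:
$\left(G{\left(151,- \frac{175}{-89} \right)} - 43363\right) \left(-39626 + 39864\right) = \left(- \frac{175}{-89} - 43363\right) \left(-39626 + 39864\right) = \left(\left(-175\right) \left(- \frac{1}{89}\right) - 43363\right) 238 = \left(\frac{175}{89} - 43363\right) 238 = \left(- \frac{3859132}{89}\right) 238 = - \frac{918473416}{89}$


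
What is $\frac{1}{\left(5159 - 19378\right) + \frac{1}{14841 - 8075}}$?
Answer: $- \frac{6766}{96205753} \approx -7.0328 \cdot 10^{-5}$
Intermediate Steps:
$\frac{1}{\left(5159 - 19378\right) + \frac{1}{14841 - 8075}} = \frac{1}{\left(5159 - 19378\right) + \frac{1}{6766}} = \frac{1}{-14219 + \frac{1}{6766}} = \frac{1}{- \frac{96205753}{6766}} = - \frac{6766}{96205753}$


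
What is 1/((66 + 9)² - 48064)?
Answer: -1/42439 ≈ -2.3563e-5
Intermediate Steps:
1/((66 + 9)² - 48064) = 1/(75² - 48064) = 1/(5625 - 48064) = 1/(-42439) = -1/42439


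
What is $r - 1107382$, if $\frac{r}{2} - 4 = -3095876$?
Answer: $-7299126$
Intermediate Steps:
$r = -6191744$ ($r = 8 + 2 \left(-3095876\right) = 8 - 6191752 = -6191744$)
$r - 1107382 = -6191744 - 1107382 = -7299126$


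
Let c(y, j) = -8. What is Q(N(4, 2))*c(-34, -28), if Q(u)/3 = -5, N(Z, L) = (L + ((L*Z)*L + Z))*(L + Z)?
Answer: 120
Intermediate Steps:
N(Z, L) = (L + Z)*(L + Z + Z*L**2) (N(Z, L) = (L + (Z*L**2 + Z))*(L + Z) = (L + (Z + Z*L**2))*(L + Z) = (L + Z + Z*L**2)*(L + Z) = (L + Z)*(L + Z + Z*L**2))
Q(u) = -15 (Q(u) = 3*(-5) = -15)
Q(N(4, 2))*c(-34, -28) = -15*(-8) = 120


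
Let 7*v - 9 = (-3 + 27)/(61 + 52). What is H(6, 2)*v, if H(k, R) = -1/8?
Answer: -1041/6328 ≈ -0.16451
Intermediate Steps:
v = 1041/791 (v = 9/7 + ((-3 + 27)/(61 + 52))/7 = 9/7 + (24/113)/7 = 9/7 + (24*(1/113))/7 = 9/7 + (⅐)*(24/113) = 9/7 + 24/791 = 1041/791 ≈ 1.3161)
H(k, R) = -⅛ (H(k, R) = -1*⅛ = -⅛)
H(6, 2)*v = -⅛*1041/791 = -1041/6328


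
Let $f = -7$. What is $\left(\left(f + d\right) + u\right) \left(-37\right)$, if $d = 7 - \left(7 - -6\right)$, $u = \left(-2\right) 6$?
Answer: $925$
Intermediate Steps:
$u = -12$
$d = -6$ ($d = 7 - \left(7 + 6\right) = 7 - 13 = -6$)
$\left(\left(f + d\right) + u\right) \left(-37\right) = \left(\left(-7 - 6\right) - 12\right) \left(-37\right) = \left(-13 - 12\right) \left(-37\right) = \left(-25\right) \left(-37\right) = 925$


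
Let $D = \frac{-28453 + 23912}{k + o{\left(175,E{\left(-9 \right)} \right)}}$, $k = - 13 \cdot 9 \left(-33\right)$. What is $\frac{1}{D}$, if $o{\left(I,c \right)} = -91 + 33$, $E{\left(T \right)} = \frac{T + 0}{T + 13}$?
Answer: $- \frac{3803}{4541} \approx -0.83748$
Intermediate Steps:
$E{\left(T \right)} = \frac{T}{13 + T}$
$o{\left(I,c \right)} = -58$
$k = 3861$ ($k = \left(-13\right) \left(-297\right) = 3861$)
$D = - \frac{4541}{3803}$ ($D = \frac{-28453 + 23912}{3861 - 58} = - \frac{4541}{3803} \approx -1.1941$)
$\frac{1}{D} = \frac{1}{- \frac{4541}{3803}} = - \frac{3803}{4541}$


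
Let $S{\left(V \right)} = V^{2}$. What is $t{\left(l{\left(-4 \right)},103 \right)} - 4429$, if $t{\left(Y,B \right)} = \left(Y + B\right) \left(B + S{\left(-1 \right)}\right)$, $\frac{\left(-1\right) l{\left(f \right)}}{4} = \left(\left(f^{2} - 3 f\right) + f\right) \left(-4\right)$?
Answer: $46219$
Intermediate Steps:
$l{\left(f \right)} = - 32 f + 16 f^{2}$ ($l{\left(f \right)} = - 4 \left(\left(f^{2} - 3 f\right) + f\right) \left(-4\right) = - 4 \left(f^{2} - 2 f\right) \left(-4\right) = - 4 \left(- 4 f^{2} + 8 f\right) = - 32 f + 16 f^{2}$)
$t{\left(Y,B \right)} = \left(1 + B\right) \left(B + Y\right)$ ($t{\left(Y,B \right)} = \left(Y + B\right) \left(B + \left(-1\right)^{2}\right) = \left(B + Y\right) \left(B + 1\right) = \left(B + Y\right) \left(1 + B\right) = \left(1 + B\right) \left(B + Y\right)$)
$t{\left(l{\left(-4 \right)},103 \right)} - 4429 = \left(103 + 16 \left(-4\right) \left(-2 - 4\right) + 103^{2} + 103 \cdot 16 \left(-4\right) \left(-2 - 4\right)\right) - 4429 = \left(103 + 16 \left(-4\right) \left(-6\right) + 10609 + 103 \cdot 16 \left(-4\right) \left(-6\right)\right) - 4429 = \left(103 + 384 + 10609 + 103 \cdot 384\right) - 4429 = \left(103 + 384 + 10609 + 39552\right) - 4429 = 50648 - 4429 = 46219$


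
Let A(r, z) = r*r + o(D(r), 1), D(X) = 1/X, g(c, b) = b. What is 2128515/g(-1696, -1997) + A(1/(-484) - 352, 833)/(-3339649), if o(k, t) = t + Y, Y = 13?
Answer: -1665265104819608925/1562318633839568 ≈ -1065.9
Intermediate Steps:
o(k, t) = 13 + t (o(k, t) = t + 13 = 13 + t)
A(r, z) = 14 + r**2 (A(r, z) = r*r + (13 + 1) = r**2 + 14 = 14 + r**2)
2128515/g(-1696, -1997) + A(1/(-484) - 352, 833)/(-3339649) = 2128515/(-1997) + (14 + (1/(-484) - 352)**2)/(-3339649) = 2128515*(-1/1997) + (14 + (-1/484 - 352)**2)*(-1/3339649) = -2128515/1997 + (14 + (-170369/484)**2)*(-1/3339649) = -2128515/1997 + (14 + 29025596161/234256)*(-1/3339649) = -2128515/1997 + (29028875745/234256)*(-1/3339649) = -2128515/1997 - 29028875745/782332816144 = -1665265104819608925/1562318633839568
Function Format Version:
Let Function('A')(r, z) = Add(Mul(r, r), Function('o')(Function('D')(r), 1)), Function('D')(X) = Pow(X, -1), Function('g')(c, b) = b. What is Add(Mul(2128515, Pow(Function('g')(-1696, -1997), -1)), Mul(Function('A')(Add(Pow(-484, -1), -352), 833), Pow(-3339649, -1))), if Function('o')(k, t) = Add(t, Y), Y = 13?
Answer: Rational(-1665265104819608925, 1562318633839568) ≈ -1065.9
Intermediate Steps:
Function('o')(k, t) = Add(13, t) (Function('o')(k, t) = Add(t, 13) = Add(13, t))
Function('A')(r, z) = Add(14, Pow(r, 2)) (Function('A')(r, z) = Add(Mul(r, r), Add(13, 1)) = Add(Pow(r, 2), 14) = Add(14, Pow(r, 2)))
Add(Mul(2128515, Pow(Function('g')(-1696, -1997), -1)), Mul(Function('A')(Add(Pow(-484, -1), -352), 833), Pow(-3339649, -1))) = Add(Mul(2128515, Pow(-1997, -1)), Mul(Add(14, Pow(Add(Pow(-484, -1), -352), 2)), Pow(-3339649, -1))) = Add(Mul(2128515, Rational(-1, 1997)), Mul(Add(14, Pow(Add(Rational(-1, 484), -352), 2)), Rational(-1, 3339649))) = Add(Rational(-2128515, 1997), Mul(Add(14, Pow(Rational(-170369, 484), 2)), Rational(-1, 3339649))) = Add(Rational(-2128515, 1997), Mul(Add(14, Rational(29025596161, 234256)), Rational(-1, 3339649))) = Add(Rational(-2128515, 1997), Mul(Rational(29028875745, 234256), Rational(-1, 3339649))) = Add(Rational(-2128515, 1997), Rational(-29028875745, 782332816144)) = Rational(-1665265104819608925, 1562318633839568)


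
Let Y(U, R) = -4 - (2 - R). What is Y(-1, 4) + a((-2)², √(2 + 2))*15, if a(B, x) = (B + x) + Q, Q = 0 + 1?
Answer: 103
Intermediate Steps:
Q = 1
Y(U, R) = -6 + R (Y(U, R) = -4 + (-2 + R) = -6 + R)
a(B, x) = 1 + B + x (a(B, x) = (B + x) + 1 = 1 + B + x)
Y(-1, 4) + a((-2)², √(2 + 2))*15 = (-6 + 4) + (1 + (-2)² + √(2 + 2))*15 = -2 + (1 + 4 + √4)*15 = -2 + (1 + 4 + 2)*15 = -2 + 7*15 = -2 + 105 = 103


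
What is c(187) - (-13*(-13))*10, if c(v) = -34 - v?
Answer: -1911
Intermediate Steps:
c(187) - (-13*(-13))*10 = (-34 - 1*187) - (-13*(-13))*10 = (-34 - 187) - 169*10 = -221 - 1*1690 = -221 - 1690 = -1911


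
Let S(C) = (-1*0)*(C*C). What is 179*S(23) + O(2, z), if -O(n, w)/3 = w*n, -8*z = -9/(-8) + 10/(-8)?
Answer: -3/32 ≈ -0.093750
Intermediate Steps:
S(C) = 0 (S(C) = 0*C² = 0)
z = 1/64 (z = -(-9/(-8) + 10/(-8))/8 = -(-9*(-⅛) + 10*(-⅛))/8 = -(9/8 - 5/4)/8 = -⅛*(-⅛) = 1/64 ≈ 0.015625)
O(n, w) = -3*n*w (O(n, w) = -3*w*n = -3*n*w)
179*S(23) + O(2, z) = 179*0 - 3*2*1/64 = 0 - 3/32 = -3/32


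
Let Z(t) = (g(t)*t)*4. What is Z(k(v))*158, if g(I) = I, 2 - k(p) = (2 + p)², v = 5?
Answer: 1396088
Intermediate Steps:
k(p) = 2 - (2 + p)²
Z(t) = 4*t² (Z(t) = (t*t)*4 = t²*4 = 4*t²)
Z(k(v))*158 = (4*(2 - (2 + 5)²)²)*158 = (4*(2 - 1*7²)²)*158 = (4*(2 - 1*49)²)*158 = (4*(2 - 49)²)*158 = (4*(-47)²)*158 = (4*2209)*158 = 8836*158 = 1396088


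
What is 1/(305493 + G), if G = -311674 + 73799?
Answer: 1/67618 ≈ 1.4789e-5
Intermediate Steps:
G = -237875
1/(305493 + G) = 1/(305493 - 237875) = 1/67618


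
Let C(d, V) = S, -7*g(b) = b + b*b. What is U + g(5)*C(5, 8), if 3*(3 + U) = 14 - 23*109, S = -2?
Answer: -5778/7 ≈ -825.43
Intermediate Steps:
g(b) = -b/7 - b²/7 (g(b) = -(b + b*b)/7 = -(b + b²)/7 = -b/7 - b²/7)
C(d, V) = -2
U = -834 (U = -3 + (14 - 23*109)/3 = -3 + (14 - 2507)/3 = -3 + (⅓)*(-2493) = -3 - 831 = -834)
U + g(5)*C(5, 8) = -834 - ⅐*5*(1 + 5)*(-2) = -834 - ⅐*5*6*(-2) = -834 - 30/7*(-2) = -834 + 60/7 = -5778/7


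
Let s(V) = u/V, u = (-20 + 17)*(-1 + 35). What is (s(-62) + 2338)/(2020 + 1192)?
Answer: 72529/99572 ≈ 0.72841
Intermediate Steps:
u = -102 (u = -3*34 = -102)
s(V) = -102/V
(s(-62) + 2338)/(2020 + 1192) = (-102/(-62) + 2338)/(2020 + 1192) = (-102*(-1/62) + 2338)/3212 = (51/31 + 2338)*(1/3212) = (72529/31)*(1/3212) = 72529/99572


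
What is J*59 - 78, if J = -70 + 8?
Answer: -3736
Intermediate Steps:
J = -62
J*59 - 78 = -62*59 - 78 = -3658 - 78 = -3736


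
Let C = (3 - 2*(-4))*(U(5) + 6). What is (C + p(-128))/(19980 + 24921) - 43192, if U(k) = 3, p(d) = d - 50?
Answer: -1939364071/44901 ≈ -43192.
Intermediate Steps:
p(d) = -50 + d
C = 99 (C = (3 - 2*(-4))*(3 + 6) = (3 + 8)*9 = 11*9 = 99)
(C + p(-128))/(19980 + 24921) - 43192 = (99 + (-50 - 128))/(19980 + 24921) - 43192 = (99 - 178)/44901 - 43192 = -79*1/44901 - 43192 = -79/44901 - 43192 = -1939364071/44901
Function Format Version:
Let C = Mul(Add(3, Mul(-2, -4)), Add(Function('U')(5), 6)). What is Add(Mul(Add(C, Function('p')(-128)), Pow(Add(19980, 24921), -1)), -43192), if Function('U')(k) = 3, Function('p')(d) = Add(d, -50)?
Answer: Rational(-1939364071, 44901) ≈ -43192.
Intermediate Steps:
Function('p')(d) = Add(-50, d)
C = 99 (C = Mul(Add(3, Mul(-2, -4)), Add(3, 6)) = Mul(Add(3, 8), 9) = Mul(11, 9) = 99)
Add(Mul(Add(C, Function('p')(-128)), Pow(Add(19980, 24921), -1)), -43192) = Add(Mul(Add(99, Add(-50, -128)), Pow(Add(19980, 24921), -1)), -43192) = Add(Mul(Add(99, -178), Pow(44901, -1)), -43192) = Add(Mul(-79, Rational(1, 44901)), -43192) = Add(Rational(-79, 44901), -43192) = Rational(-1939364071, 44901)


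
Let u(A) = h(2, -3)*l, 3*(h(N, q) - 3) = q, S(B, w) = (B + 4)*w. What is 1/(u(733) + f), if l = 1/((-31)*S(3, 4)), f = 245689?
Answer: 434/106629025 ≈ 4.0702e-6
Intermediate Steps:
S(B, w) = w*(4 + B) (S(B, w) = (4 + B)*w = w*(4 + B))
h(N, q) = 3 + q/3
l = -1/868 (l = 1/((-31)*((4*(4 + 3)))) = -1/(31*(4*7)) = -1/31/28 = -1/31*1/28 = -1/868 ≈ -0.0011521)
u(A) = -1/434 (u(A) = (3 + (1/3)*(-3))*(-1/868) = (3 - 1)*(-1/868) = 2*(-1/868) = -1/434)
1/(u(733) + f) = 1/(-1/434 + 245689) = 1/(106629025/434) = 434/106629025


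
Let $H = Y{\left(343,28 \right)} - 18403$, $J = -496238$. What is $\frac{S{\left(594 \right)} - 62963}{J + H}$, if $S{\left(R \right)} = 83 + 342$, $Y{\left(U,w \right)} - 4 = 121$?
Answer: $\frac{31269}{257258} \approx 0.12155$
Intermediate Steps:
$Y{\left(U,w \right)} = 125$ ($Y{\left(U,w \right)} = 4 + 121 = 125$)
$S{\left(R \right)} = 425$
$H = -18278$ ($H = 125 - 18403 = -18278$)
$\frac{S{\left(594 \right)} - 62963}{J + H} = \frac{425 - 62963}{-496238 - 18278} = - \frac{62538}{-514516} = \left(-62538\right) \left(- \frac{1}{514516}\right) = \frac{31269}{257258}$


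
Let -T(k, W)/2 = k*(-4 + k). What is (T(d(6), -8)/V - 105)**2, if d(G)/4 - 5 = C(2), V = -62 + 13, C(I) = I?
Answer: 294849/49 ≈ 6017.3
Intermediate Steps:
V = -49
d(G) = 28 (d(G) = 20 + 4*2 = 20 + 8 = 28)
T(k, W) = -2*k*(-4 + k)
(T(d(6), -8)/V - 105)**2 = ((2*28*(4 - 1*28))/(-49) - 105)**2 = ((2*28*(4 - 28))*(-1/49) - 105)**2 = ((2*28*(-24))*(-1/49) - 105)**2 = (-1344*(-1/49) - 105)**2 = (192/7 - 105)**2 = (-543/7)**2 = 294849/49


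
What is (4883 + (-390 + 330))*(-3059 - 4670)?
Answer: -37276967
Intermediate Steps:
(4883 + (-390 + 330))*(-3059 - 4670) = (4883 - 60)*(-7729) = 4823*(-7729) = -37276967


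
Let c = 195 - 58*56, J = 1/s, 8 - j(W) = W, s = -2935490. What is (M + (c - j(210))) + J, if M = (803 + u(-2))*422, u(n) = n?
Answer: 983891118789/2935490 ≈ 3.3517e+5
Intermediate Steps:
j(W) = 8 - W
J = -1/2935490 (J = 1/(-2935490) = -1/2935490 ≈ -3.4066e-7)
c = -3053 (c = 195 - 3248 = -3053)
M = 338022 (M = (803 - 2)*422 = 801*422 = 338022)
(M + (c - j(210))) + J = (338022 + (-3053 - (8 - 1*210))) - 1/2935490 = (338022 + (-3053 - (8 - 210))) - 1/2935490 = (338022 + (-3053 - 1*(-202))) - 1/2935490 = (338022 + (-3053 + 202)) - 1/2935490 = (338022 - 2851) - 1/2935490 = 335171 - 1/2935490 = 983891118789/2935490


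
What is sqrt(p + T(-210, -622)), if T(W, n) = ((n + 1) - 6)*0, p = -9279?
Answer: 3*I*sqrt(1031) ≈ 96.328*I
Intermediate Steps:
T(W, n) = 0 (T(W, n) = ((1 + n) - 6)*0 = (-5 + n)*0 = 0)
sqrt(p + T(-210, -622)) = sqrt(-9279 + 0) = sqrt(-9279) = 3*I*sqrt(1031)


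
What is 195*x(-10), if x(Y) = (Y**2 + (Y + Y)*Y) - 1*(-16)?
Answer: 61620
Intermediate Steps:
x(Y) = 16 + 3*Y**2 (x(Y) = (Y**2 + (2*Y)*Y) + 16 = (Y**2 + 2*Y**2) + 16 = 3*Y**2 + 16 = 16 + 3*Y**2)
195*x(-10) = 195*(16 + 3*(-10)**2) = 195*(16 + 3*100) = 195*(16 + 300) = 195*316 = 61620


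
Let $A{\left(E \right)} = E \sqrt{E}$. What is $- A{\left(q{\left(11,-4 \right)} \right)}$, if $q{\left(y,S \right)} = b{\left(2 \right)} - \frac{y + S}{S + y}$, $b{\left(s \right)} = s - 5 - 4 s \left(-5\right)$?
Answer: $199 i \sqrt{199} \approx 2807.2 i$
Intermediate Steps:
$b{\left(s \right)} = - 99 s$ ($b{\left(s \right)} = s - 5 \cdot 20 s = s - 100 s = - 99 s$)
$q{\left(y,S \right)} = -199$ ($q{\left(y,S \right)} = \left(-99\right) 2 - \frac{y + S}{S + y} = -198 - \frac{S + y}{S + y} = -198 - 1 = -199$)
$A{\left(E \right)} = E^{\frac{3}{2}}$
$- A{\left(q{\left(11,-4 \right)} \right)} = - \left(-199\right)^{\frac{3}{2}} = - \left(-199\right) i \sqrt{199} = 199 i \sqrt{199}$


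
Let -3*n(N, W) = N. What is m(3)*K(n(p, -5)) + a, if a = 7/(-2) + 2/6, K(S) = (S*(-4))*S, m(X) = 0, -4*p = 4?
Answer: -19/6 ≈ -3.1667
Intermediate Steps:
p = -1 (p = -1/4*4 = -1)
n(N, W) = -N/3
K(S) = -4*S**2 (K(S) = (-4*S)*S = -4*S**2)
a = -19/6 (a = 7*(-1/2) + 2*(1/6) = -7/2 + 1/3 = -19/6 ≈ -3.1667)
m(3)*K(n(p, -5)) + a = 0*(-4*(-1/3*(-1))**2) - 19/6 = 0*(-4*(1/3)**2) - 19/6 = 0*(-4*1/9) - 19/6 = 0*(-4/9) - 19/6 = 0 - 19/6 = -19/6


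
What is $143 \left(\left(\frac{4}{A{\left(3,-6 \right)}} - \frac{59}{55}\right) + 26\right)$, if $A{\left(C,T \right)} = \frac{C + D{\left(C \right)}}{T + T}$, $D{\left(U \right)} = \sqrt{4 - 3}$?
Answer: $\frac{9243}{5} \approx 1848.6$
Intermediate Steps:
$D{\left(U \right)} = 1$ ($D{\left(U \right)} = \sqrt{1} = 1$)
$A{\left(C,T \right)} = \frac{1 + C}{2 T}$ ($A{\left(C,T \right)} = \frac{C + 1}{T + T} = \frac{1 + C}{2 T}$)
$143 \left(\left(\frac{4}{A{\left(3,-6 \right)}} - \frac{59}{55}\right) + 26\right) = 143 \left(\left(\frac{4}{\frac{1}{2} \frac{1}{-6} \left(1 + 3\right)} - \frac{59}{55}\right) + 26\right) = 143 \left(\left(\frac{4}{\frac{1}{2} \left(- \frac{1}{6}\right) 4} - \frac{59}{55}\right) + 26\right) = 143 \left(\left(\frac{4}{- \frac{1}{3}} - \frac{59}{55}\right) + 26\right) = 143 \left(\left(4 \left(-3\right) - \frac{59}{55}\right) + 26\right) = 143 \left(\left(-12 - \frac{59}{55}\right) + 26\right) = 143 \left(- \frac{719}{55} + 26\right) = 143 \cdot \frac{711}{55} = \frac{9243}{5}$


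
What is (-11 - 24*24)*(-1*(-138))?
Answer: -81006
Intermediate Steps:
(-11 - 24*24)*(-1*(-138)) = (-11 - 576)*138 = -587*138 = -81006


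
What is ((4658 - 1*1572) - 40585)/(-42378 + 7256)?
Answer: 37499/35122 ≈ 1.0677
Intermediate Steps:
((4658 - 1*1572) - 40585)/(-42378 + 7256) = ((4658 - 1572) - 40585)/(-35122) = (3086 - 40585)*(-1/35122) = -37499*(-1/35122) = 37499/35122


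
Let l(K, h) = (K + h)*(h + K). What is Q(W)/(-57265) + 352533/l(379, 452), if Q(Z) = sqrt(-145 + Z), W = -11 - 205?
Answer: 117511/230187 - 19*I/57265 ≈ 0.5105 - 0.00033179*I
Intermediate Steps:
W = -216
l(K, h) = (K + h)**2 (l(K, h) = (K + h)*(K + h) = (K + h)**2)
Q(W)/(-57265) + 352533/l(379, 452) = sqrt(-145 - 216)/(-57265) + 352533/((379 + 452)**2) = sqrt(-361)*(-1/57265) + 352533/(831**2) = (19*I)*(-1/57265) + 352533/690561 = -19*I/57265 + 352533*(1/690561) = -19*I/57265 + 117511/230187 = 117511/230187 - 19*I/57265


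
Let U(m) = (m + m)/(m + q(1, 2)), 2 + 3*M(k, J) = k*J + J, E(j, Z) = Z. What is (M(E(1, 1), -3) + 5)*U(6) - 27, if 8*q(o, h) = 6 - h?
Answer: -295/13 ≈ -22.692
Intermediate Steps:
q(o, h) = 3/4 - h/8 (q(o, h) = (6 - h)/8 = 3/4 - h/8)
M(k, J) = -2/3 + J/3 + J*k/3 (M(k, J) = -2/3 + (k*J + J)/3 = -2/3 + (J*k + J)/3 = -2/3 + (J + J*k)/3 = -2/3 + (J/3 + J*k/3) = -2/3 + J/3 + J*k/3)
U(m) = 2*m/(1/2 + m) (U(m) = (m + m)/(m + (3/4 - 1/8*2)) = (2*m)/(m + (3/4 - 1/4)) = (2*m)/(m + 1/2) = (2*m)/(1/2 + m) = 2*m/(1/2 + m))
(M(E(1, 1), -3) + 5)*U(6) - 27 = ((-2/3 + (1/3)*(-3) + (1/3)*(-3)*1) + 5)*(4*6/(1 + 2*6)) - 27 = ((-2/3 - 1 - 1) + 5)*(4*6/(1 + 12)) - 27 = (-8/3 + 5)*(4*6/13) - 27 = 7*(4*6*(1/13))/3 - 27 = (7/3)*(24/13) - 27 = 56/13 - 27 = -295/13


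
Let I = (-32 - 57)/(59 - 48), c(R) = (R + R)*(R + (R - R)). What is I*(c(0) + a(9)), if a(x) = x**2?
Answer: -7209/11 ≈ -655.36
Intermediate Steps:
c(R) = 2*R**2 (c(R) = (2*R)*(R + 0) = (2*R)*R = 2*R**2)
I = -89/11 ≈ -8.0909
I*(c(0) + a(9)) = -89*(2*0**2 + 9**2)/11 = -89*(2*0 + 81)/11 = -89*(0 + 81)/11 = -89/11*81 = -7209/11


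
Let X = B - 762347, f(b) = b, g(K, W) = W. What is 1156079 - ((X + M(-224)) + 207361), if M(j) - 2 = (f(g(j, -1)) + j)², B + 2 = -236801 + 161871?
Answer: 1735370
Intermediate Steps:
B = -74932 (B = -2 + (-236801 + 161871) = -2 - 74930 = -74932)
M(j) = 2 + (-1 + j)²
X = -837279 (X = -74932 - 762347 = -837279)
1156079 - ((X + M(-224)) + 207361) = 1156079 - ((-837279 + (2 + (-1 - 224)²)) + 207361) = 1156079 - ((-837279 + (2 + (-225)²)) + 207361) = 1156079 - ((-837279 + (2 + 50625)) + 207361) = 1156079 - ((-837279 + 50627) + 207361) = 1156079 - (-786652 + 207361) = 1156079 - 1*(-579291) = 1156079 + 579291 = 1735370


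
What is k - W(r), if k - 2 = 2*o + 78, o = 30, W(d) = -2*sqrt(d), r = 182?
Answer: 140 + 2*sqrt(182) ≈ 166.98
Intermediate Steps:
k = 140 (k = 2 + (2*30 + 78) = 2 + (60 + 78) = 2 + 138 = 140)
k - W(r) = 140 - (-2)*sqrt(182) = 140 + 2*sqrt(182)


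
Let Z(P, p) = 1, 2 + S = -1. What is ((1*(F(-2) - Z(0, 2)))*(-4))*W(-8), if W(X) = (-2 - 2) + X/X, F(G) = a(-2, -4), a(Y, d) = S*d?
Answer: 132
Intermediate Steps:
S = -3 (S = -2 - 1 = -3)
a(Y, d) = -3*d
F(G) = 12 (F(G) = -3*(-4) = 12)
W(X) = -3 (W(X) = -4 + 1 = -3)
((1*(F(-2) - Z(0, 2)))*(-4))*W(-8) = ((1*(12 - 1*1))*(-4))*(-3) = ((1*(12 - 1))*(-4))*(-3) = ((1*11)*(-4))*(-3) = (11*(-4))*(-3) = -44*(-3) = 132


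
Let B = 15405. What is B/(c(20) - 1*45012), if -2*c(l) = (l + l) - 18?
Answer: -15405/45023 ≈ -0.34216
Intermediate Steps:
c(l) = 9 - l (c(l) = -((l + l) - 18)/2 = -(2*l - 18)/2 = -(-18 + 2*l)/2 = 9 - l)
B/(c(20) - 1*45012) = 15405/((9 - 1*20) - 1*45012) = 15405/((9 - 20) - 45012) = 15405/(-11 - 45012) = 15405/(-45023) = 15405*(-1/45023) = -15405/45023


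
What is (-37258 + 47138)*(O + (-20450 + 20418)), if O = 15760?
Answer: 155392640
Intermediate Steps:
(-37258 + 47138)*(O + (-20450 + 20418)) = (-37258 + 47138)*(15760 + (-20450 + 20418)) = 9880*(15760 - 32) = 9880*15728 = 155392640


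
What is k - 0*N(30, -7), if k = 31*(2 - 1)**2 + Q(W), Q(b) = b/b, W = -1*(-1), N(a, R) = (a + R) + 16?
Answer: 32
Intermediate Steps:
N(a, R) = 16 + R + a (N(a, R) = (R + a) + 16 = 16 + R + a)
W = 1
Q(b) = 1
k = 32 (k = 31*(2 - 1)**2 + 1 = 31*1**2 + 1 = 31*1 + 1 = 31 + 1 = 32)
k - 0*N(30, -7) = 32 - 0*(16 - 7 + 30) = 32 - 0*39 = 32 - 1*0 = 32 + 0 = 32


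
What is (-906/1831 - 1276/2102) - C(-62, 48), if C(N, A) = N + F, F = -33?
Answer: 180695811/1924381 ≈ 93.898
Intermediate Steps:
C(N, A) = -33 + N (C(N, A) = N - 33 = -33 + N)
(-906/1831 - 1276/2102) - C(-62, 48) = (-906/1831 - 1276/2102) - (-33 - 62) = (-906*1/1831 - 1276*1/2102) - 1*(-95) = (-906/1831 - 638/1051) + 95 = -2120384/1924381 + 95 = 180695811/1924381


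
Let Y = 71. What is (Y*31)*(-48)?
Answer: -105648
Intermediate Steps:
(Y*31)*(-48) = (71*31)*(-48) = 2201*(-48) = -105648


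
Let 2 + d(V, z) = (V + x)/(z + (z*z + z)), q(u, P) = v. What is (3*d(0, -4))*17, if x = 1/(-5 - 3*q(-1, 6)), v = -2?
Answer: -765/8 ≈ -95.625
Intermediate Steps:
q(u, P) = -2
x = 1 (x = 1/(-5 - 3*(-2)) = 1/(-5 + 6) = 1/1 = 1*1 = 1)
d(V, z) = -2 + (1 + V)/(z**2 + 2*z) (d(V, z) = -2 + (V + 1)/(z + (z*z + z)) = -2 + (1 + V)/(z + (z**2 + z)) = -2 + (1 + V)/(z + (z + z**2)) = -2 + (1 + V)/(z**2 + 2*z))
(3*d(0, -4))*17 = (3*((1 + 0 - 4*(-4) - 2*(-4)**2)/((-4)*(2 - 4))))*17 = (3*(-1/4*(1 + 0 + 16 - 2*16)/(-2)))*17 = (3*(-1/4*(-1/2)*(1 + 0 + 16 - 32)))*17 = (3*(-1/4*(-1/2)*(-15)))*17 = (3*(-15/8))*17 = -45/8*17 = -765/8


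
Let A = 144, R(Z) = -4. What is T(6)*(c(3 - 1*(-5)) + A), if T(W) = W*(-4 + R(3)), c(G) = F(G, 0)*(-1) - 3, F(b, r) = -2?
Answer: -6864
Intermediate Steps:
c(G) = -1 (c(G) = -2*(-1) - 3 = 2 - 3 = -1)
T(W) = -8*W (T(W) = W*(-4 - 4) = W*(-8) = -8*W)
T(6)*(c(3 - 1*(-5)) + A) = (-8*6)*(-1 + 144) = -48*143 = -6864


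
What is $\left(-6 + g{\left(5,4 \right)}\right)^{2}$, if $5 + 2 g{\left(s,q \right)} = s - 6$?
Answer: $81$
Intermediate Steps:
$g{\left(s,q \right)} = - \frac{11}{2} + \frac{s}{2}$ ($g{\left(s,q \right)} = - \frac{5}{2} + \frac{s - 6}{2} = - \frac{5}{2} + \frac{-6 + s}{2} = - \frac{5}{2} + \left(-3 + \frac{s}{2}\right) = - \frac{11}{2} + \frac{s}{2}$)
$\left(-6 + g{\left(5,4 \right)}\right)^{2} = \left(-6 + \left(- \frac{11}{2} + \frac{1}{2} \cdot 5\right)\right)^{2} = \left(-6 + \left(- \frac{11}{2} + \frac{5}{2}\right)\right)^{2} = \left(-6 - 3\right)^{2} = \left(-9\right)^{2} = 81$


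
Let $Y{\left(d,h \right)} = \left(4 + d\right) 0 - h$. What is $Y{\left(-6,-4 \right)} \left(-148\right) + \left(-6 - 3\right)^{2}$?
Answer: $-511$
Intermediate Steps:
$Y{\left(d,h \right)} = - h$ ($Y{\left(d,h \right)} = 0 - h = - h$)
$Y{\left(-6,-4 \right)} \left(-148\right) + \left(-6 - 3\right)^{2} = \left(-1\right) \left(-4\right) \left(-148\right) + \left(-6 - 3\right)^{2} = 4 \left(-148\right) + \left(-9\right)^{2} = -592 + 81 = -511$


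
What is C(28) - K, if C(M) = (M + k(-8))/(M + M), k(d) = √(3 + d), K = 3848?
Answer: -7695/2 + I*√5/56 ≈ -3847.5 + 0.03993*I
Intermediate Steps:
C(M) = (M + I*√5)/(2*M) (C(M) = (M + √(3 - 8))/(M + M) = (M + √(-5))/((2*M)) = (M + I*√5)*(1/(2*M)) = (M + I*√5)/(2*M))
C(28) - K = (½)*(28 + I*√5)/28 - 1*3848 = (½)*(1/28)*(28 + I*√5) - 3848 = (½ + I*√5/56) - 3848 = -7695/2 + I*√5/56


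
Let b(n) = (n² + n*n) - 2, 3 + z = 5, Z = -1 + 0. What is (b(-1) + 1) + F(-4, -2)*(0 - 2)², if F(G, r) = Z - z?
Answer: -11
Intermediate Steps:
Z = -1
z = 2 (z = -3 + 5 = 2)
b(n) = -2 + 2*n² (b(n) = (n² + n²) - 2 = 2*n² - 2 = -2 + 2*n²)
F(G, r) = -3 (F(G, r) = -1 - 1*2 = -1 - 2 = -3)
(b(-1) + 1) + F(-4, -2)*(0 - 2)² = ((-2 + 2*(-1)²) + 1) - 3*(0 - 2)² = ((-2 + 2*1) + 1) - 3*(-2)² = ((-2 + 2) + 1) - 3*4 = (0 + 1) - 12 = 1 - 12 = -11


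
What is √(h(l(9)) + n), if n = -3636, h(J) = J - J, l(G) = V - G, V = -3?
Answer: 6*I*√101 ≈ 60.299*I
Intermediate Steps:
l(G) = -3 - G
h(J) = 0
√(h(l(9)) + n) = √(0 - 3636) = √(-3636) = 6*I*√101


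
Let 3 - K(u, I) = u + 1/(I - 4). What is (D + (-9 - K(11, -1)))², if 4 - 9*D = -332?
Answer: 293764/225 ≈ 1305.6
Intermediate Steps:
K(u, I) = 3 - u - 1/(-4 + I) (K(u, I) = 3 - (u + 1/(I - 4)) = 3 - (u + 1/(-4 + I)) = 3 + (-u - 1/(-4 + I)) = 3 - u - 1/(-4 + I))
D = 112/3 (D = 4/9 - ⅑*(-332) = 4/9 + 332/9 = 112/3 ≈ 37.333)
(D + (-9 - K(11, -1)))² = (112/3 + (-9 - (-13 + 3*(-1) + 4*11 - 1*(-1)*11)/(-4 - 1)))² = (112/3 + (-9 - (-13 - 3 + 44 + 11)/(-5)))² = (112/3 + (-9 - (-1)*39/5))² = (112/3 + (-9 - 1*(-39/5)))² = (112/3 + (-9 + 39/5))² = (112/3 - 6/5)² = (542/15)² = 293764/225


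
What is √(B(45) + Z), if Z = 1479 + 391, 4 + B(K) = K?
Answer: 7*√39 ≈ 43.715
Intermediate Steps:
B(K) = -4 + K
Z = 1870
√(B(45) + Z) = √((-4 + 45) + 1870) = √(41 + 1870) = √1911 = 7*√39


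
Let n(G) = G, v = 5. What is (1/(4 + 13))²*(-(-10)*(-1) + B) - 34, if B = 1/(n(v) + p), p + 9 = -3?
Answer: -68853/2023 ≈ -34.035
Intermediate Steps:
p = -12 (p = -9 - 3 = -12)
B = -⅐ (B = 1/(5 - 12) = 1/(-7) = -⅐ ≈ -0.14286)
(1/(4 + 13))²*(-(-10)*(-1) + B) - 34 = (1/(4 + 13))²*(-(-10)*(-1) - ⅐) - 34 = (1/17)²*(-2*5 - ⅐) - 34 = (1/17)²*(-10 - ⅐) - 34 = (1/289)*(-71/7) - 34 = -71/2023 - 34 = -68853/2023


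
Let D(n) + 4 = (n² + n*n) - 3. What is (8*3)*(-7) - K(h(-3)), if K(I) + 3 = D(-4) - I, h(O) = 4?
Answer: -186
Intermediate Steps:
D(n) = -7 + 2*n² (D(n) = -4 + ((n² + n*n) - 3) = -4 + ((n² + n²) - 3) = -4 + (2*n² - 3) = -4 + (-3 + 2*n²) = -7 + 2*n²)
K(I) = 22 - I (K(I) = -3 + ((-7 + 2*(-4)²) - I) = -3 + ((-7 + 2*16) - I) = -3 + ((-7 + 32) - I) = -3 + (25 - I) = 22 - I)
(8*3)*(-7) - K(h(-3)) = (8*3)*(-7) - (22 - 1*4) = 24*(-7) - (22 - 4) = -168 - 1*18 = -168 - 18 = -186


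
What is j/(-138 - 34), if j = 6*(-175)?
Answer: 525/86 ≈ 6.1047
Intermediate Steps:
j = -1050
j/(-138 - 34) = -1050/(-138 - 34) = -1050/(-172) = -1050*(-1/172) = 525/86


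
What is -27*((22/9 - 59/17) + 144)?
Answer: -65625/17 ≈ -3860.3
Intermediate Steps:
-27*((22/9 - 59/17) + 144) = -27*(-157/153 + 144) = -27*21875/153 = -65625/17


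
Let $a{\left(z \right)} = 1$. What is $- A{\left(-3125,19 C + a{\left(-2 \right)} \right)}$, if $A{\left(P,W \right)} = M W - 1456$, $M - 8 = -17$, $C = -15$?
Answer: $-1100$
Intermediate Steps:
$M = -9$ ($M = 8 - 17 = -9$)
$A{\left(P,W \right)} = -1456 - 9 W$ ($A{\left(P,W \right)} = - 9 W - 1456 = -1456 - 9 W$)
$- A{\left(-3125,19 C + a{\left(-2 \right)} \right)} = - (-1456 - 9 \left(19 \left(-15\right) + 1\right)) = - (-1456 - 9 \left(-285 + 1\right)) = - (-1456 - -2556) = - (-1456 + 2556) = \left(-1\right) 1100 = -1100$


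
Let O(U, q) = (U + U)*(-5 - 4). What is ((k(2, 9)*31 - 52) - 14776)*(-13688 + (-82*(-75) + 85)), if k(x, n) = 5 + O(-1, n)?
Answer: 105199095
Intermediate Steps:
O(U, q) = -18*U (O(U, q) = (2*U)*(-9) = -18*U)
k(x, n) = 23 (k(x, n) = 5 - 18*(-1) = 5 + 18 = 23)
((k(2, 9)*31 - 52) - 14776)*(-13688 + (-82*(-75) + 85)) = ((23*31 - 52) - 14776)*(-13688 + (-82*(-75) + 85)) = ((713 - 52) - 14776)*(-13688 + (6150 + 85)) = (661 - 14776)*(-13688 + 6235) = -14115*(-7453) = 105199095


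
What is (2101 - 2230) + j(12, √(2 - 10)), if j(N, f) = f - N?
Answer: -141 + 2*I*√2 ≈ -141.0 + 2.8284*I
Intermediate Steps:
(2101 - 2230) + j(12, √(2 - 10)) = (2101 - 2230) + (√(2 - 10) - 1*12) = -129 + (√(-8) - 12) = -129 + (2*I*√2 - 12) = -129 + (-12 + 2*I*√2) = -141 + 2*I*√2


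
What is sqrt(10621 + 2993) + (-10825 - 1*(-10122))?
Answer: -703 + sqrt(13614) ≈ -586.32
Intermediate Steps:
sqrt(10621 + 2993) + (-10825 - 1*(-10122)) = sqrt(13614) + (-10825 + 10122) = sqrt(13614) - 703 = -703 + sqrt(13614)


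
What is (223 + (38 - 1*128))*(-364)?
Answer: -48412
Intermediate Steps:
(223 + (38 - 1*128))*(-364) = (223 + (38 - 128))*(-364) = (223 - 90)*(-364) = 133*(-364) = -48412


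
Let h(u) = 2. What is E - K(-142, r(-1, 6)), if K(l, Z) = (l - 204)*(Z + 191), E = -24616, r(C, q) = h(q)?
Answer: 42162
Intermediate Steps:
r(C, q) = 2
K(l, Z) = (-204 + l)*(191 + Z)
E - K(-142, r(-1, 6)) = -24616 - (-38964 - 204*2 + 191*(-142) + 2*(-142)) = -24616 - (-38964 - 408 - 27122 - 284) = -24616 - 1*(-66778) = -24616 + 66778 = 42162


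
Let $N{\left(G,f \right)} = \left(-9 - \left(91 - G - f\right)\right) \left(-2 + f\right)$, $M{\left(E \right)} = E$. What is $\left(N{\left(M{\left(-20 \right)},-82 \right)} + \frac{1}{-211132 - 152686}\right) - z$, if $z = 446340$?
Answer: $- \frac{156213262297}{363818} \approx -4.2937 \cdot 10^{5}$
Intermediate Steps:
$N{\left(G,f \right)} = \left(-2 + f\right) \left(-100 + G + f\right)$ ($N{\left(G,f \right)} = \left(-9 + \left(-91 + G + f\right)\right) \left(-2 + f\right) = \left(-100 + G + f\right) \left(-2 + f\right) = \left(-2 + f\right) \left(-100 + G + f\right)$)
$\left(N{\left(M{\left(-20 \right)},-82 \right)} + \frac{1}{-211132 - 152686}\right) - z = \left(\left(200 + \left(-82\right)^{2} - -8364 - -40 - -1640\right) + \frac{1}{-211132 - 152686}\right) - 446340 = \left(\left(200 + 6724 + 8364 + 40 + 1640\right) + \frac{1}{-363818}\right) - 446340 = \left(16968 - \frac{1}{363818}\right) - 446340 = \frac{6173263823}{363818} - 446340 = - \frac{156213262297}{363818}$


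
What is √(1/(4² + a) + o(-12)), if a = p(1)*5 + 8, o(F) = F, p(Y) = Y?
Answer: I*√10063/29 ≈ 3.4591*I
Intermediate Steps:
a = 13 (a = 1*5 + 8 = 5 + 8 = 13)
√(1/(4² + a) + o(-12)) = √(1/(4² + 13) - 12) = √(1/(16 + 13) - 12) = √(1/29 - 12) = √(-347/29) = I*√10063/29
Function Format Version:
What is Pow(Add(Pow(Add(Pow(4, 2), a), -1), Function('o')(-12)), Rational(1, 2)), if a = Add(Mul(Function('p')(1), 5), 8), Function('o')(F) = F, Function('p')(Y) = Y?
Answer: Mul(Rational(1, 29), I, Pow(10063, Rational(1, 2))) ≈ Mul(3.4591, I)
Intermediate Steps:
a = 13 (a = Add(Mul(1, 5), 8) = Add(5, 8) = 13)
Pow(Add(Pow(Add(Pow(4, 2), a), -1), Function('o')(-12)), Rational(1, 2)) = Pow(Add(Pow(Add(Pow(4, 2), 13), -1), -12), Rational(1, 2)) = Pow(Add(Pow(Add(16, 13), -1), -12), Rational(1, 2)) = Pow(Add(Pow(29, -1), -12), Rational(1, 2)) = Pow(Add(Rational(1, 29), -12), Rational(1, 2)) = Pow(Rational(-347, 29), Rational(1, 2)) = Mul(Rational(1, 29), I, Pow(10063, Rational(1, 2)))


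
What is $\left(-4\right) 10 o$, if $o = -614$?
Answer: $24560$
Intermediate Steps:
$\left(-4\right) 10 o = \left(-4\right) 10 \left(-614\right) = \left(-40\right) \left(-614\right) = 24560$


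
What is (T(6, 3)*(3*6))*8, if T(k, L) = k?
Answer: 864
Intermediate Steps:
(T(6, 3)*(3*6))*8 = (6*(3*6))*8 = (6*18)*8 = 108*8 = 864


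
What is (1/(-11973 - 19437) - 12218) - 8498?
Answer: -650689561/31410 ≈ -20716.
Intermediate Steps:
(1/(-11973 - 19437) - 12218) - 8498 = (1/(-31410) - 12218) - 8498 = (-1/31410 - 12218) - 8498 = -383767381/31410 - 8498 = -650689561/31410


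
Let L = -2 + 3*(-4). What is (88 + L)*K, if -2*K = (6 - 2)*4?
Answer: -592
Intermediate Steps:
K = -8 (K = -(6 - 2)*4/2 = -2*4 = -½*16 = -8)
L = -14 (L = -2 - 12 = -14)
(88 + L)*K = (88 - 14)*(-8) = 74*(-8) = -592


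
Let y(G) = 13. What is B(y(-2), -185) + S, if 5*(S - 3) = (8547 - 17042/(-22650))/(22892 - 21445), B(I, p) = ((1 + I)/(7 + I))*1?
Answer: 799935767/163872750 ≈ 4.8814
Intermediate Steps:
B(I, p) = (1 + I)/(7 + I) (B(I, p) = ((1 + I)/(7 + I))*1 = (1 + I)/(7 + I))
S = 342612421/81936375 (S = 3 + ((8547 - 17042/(-22650))/(22892 - 21445))/5 = 3 + ((8547 - 17042*(-1/22650))/1447)/5 = 3 + ((8547 + 8521/11325)*(1/1447))/5 = 3 + ((96803296/11325)*(1/1447))/5 = 3 + (⅕)*(96803296/16387275) = 3 + 96803296/81936375 = 342612421/81936375 ≈ 4.1814)
B(y(-2), -185) + S = (1 + 13)/(7 + 13) + 342612421/81936375 = 14/20 + 342612421/81936375 = (1/20)*14 + 342612421/81936375 = 7/10 + 342612421/81936375 = 799935767/163872750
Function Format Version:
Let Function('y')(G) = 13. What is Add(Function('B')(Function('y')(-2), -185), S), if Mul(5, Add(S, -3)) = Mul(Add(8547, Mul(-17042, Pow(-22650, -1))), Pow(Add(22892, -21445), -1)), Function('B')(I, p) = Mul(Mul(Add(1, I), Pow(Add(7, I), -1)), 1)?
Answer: Rational(799935767, 163872750) ≈ 4.8814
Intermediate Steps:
Function('B')(I, p) = Mul(Pow(Add(7, I), -1), Add(1, I)) (Function('B')(I, p) = Mul(Mul(Pow(Add(7, I), -1), Add(1, I)), 1) = Mul(Pow(Add(7, I), -1), Add(1, I)))
S = Rational(342612421, 81936375) (S = Add(3, Mul(Rational(1, 5), Mul(Add(8547, Mul(-17042, Pow(-22650, -1))), Pow(Add(22892, -21445), -1)))) = Add(3, Mul(Rational(1, 5), Mul(Add(8547, Mul(-17042, Rational(-1, 22650))), Pow(1447, -1)))) = Add(3, Mul(Rational(1, 5), Mul(Add(8547, Rational(8521, 11325)), Rational(1, 1447)))) = Add(3, Mul(Rational(1, 5), Mul(Rational(96803296, 11325), Rational(1, 1447)))) = Add(3, Mul(Rational(1, 5), Rational(96803296, 16387275))) = Add(3, Rational(96803296, 81936375)) = Rational(342612421, 81936375) ≈ 4.1814)
Add(Function('B')(Function('y')(-2), -185), S) = Add(Mul(Pow(Add(7, 13), -1), Add(1, 13)), Rational(342612421, 81936375)) = Add(Mul(Pow(20, -1), 14), Rational(342612421, 81936375)) = Add(Mul(Rational(1, 20), 14), Rational(342612421, 81936375)) = Add(Rational(7, 10), Rational(342612421, 81936375)) = Rational(799935767, 163872750)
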